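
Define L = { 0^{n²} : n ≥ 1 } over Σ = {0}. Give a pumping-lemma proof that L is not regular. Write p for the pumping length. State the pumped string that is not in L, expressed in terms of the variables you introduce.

Toward a contradiction, assume L is regular with pumping length p.
Take w = 0^{p²} ∈ L with |w| = p² ≥ p.
The pumping lemma gives a decomposition w = xyz where |xy| ≤ p and y is nonempty.
Then y = 0^k for some k with 1 ≤ k ≤ p.
Pump with i = 2: xy^2z = 0^{p²+k}. Since 1 ≤ k ≤ p, p² < p²+k ≤ p²+p < (p+1)², so p²+k lies strictly between consecutive squares and is not a perfect square. So xy^2z ∉ L.
Contradiction. Therefore L is not regular.

0^{p²+k}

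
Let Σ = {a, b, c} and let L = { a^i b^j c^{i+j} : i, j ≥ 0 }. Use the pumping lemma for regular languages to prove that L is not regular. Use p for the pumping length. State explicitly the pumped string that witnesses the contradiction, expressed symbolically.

a^{p+k} b^p c^{2p}

Toward a contradiction, assume L is regular with pumping length p.
Take w = a^p b^p c^{2p} ∈ L (with i=j=p, i+j=2p), |w| = 4p ≥ p.
Write w = xyz as guaranteed by the lemma, with |xy| ≤ p and |y| ≥ 1.
The first p characters of w are a's, so xy (and hence y) consists only of a's. Write y = a^k, 1 ≤ k ≤ p.
Consider xy^2z = a^{p+k} b^p c^{2p}. Now the a- and b-counts sum to 2p+k, but the c-count is 2p ≠ 2p+k. So xy^2z ∉ L.
This is a contradiction; hence L is not regular.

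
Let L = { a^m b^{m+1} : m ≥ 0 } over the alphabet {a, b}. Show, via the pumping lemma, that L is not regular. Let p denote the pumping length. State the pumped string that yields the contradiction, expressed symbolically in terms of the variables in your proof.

a^{p+k} b^{p+1}

Toward a contradiction, assume L is regular with pumping length p.
Let w = a^p b^{p+1} ∈ L; note |w| = 2p+1 ≥ p.
By the pumping lemma, w = xyz with |xy| ≤ p and y is nonempty.
Because |xy| ≤ p and w begins with p copies of a, we have y = a^k with 1 ≤ k ≤ p.
Pump with i = 2: xy^2z = a^{p+k} b^{p+1}. For this to lie in L we would need p+1 = (p+k)+1, which forces k = 0. But k ≥ 1, so xy^2z ∉ L.
This is a contradiction; hence L is not regular.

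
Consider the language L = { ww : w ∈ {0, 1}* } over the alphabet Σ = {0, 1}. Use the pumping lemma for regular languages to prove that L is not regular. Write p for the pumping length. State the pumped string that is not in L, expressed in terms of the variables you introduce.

Toward a contradiction, assume L is regular with pumping length p.
Take w = 0^p 1^p 0^p 1^p = uu where u = 0^p1^p; then w ∈ L and |w| = 4p ≥ p.
The pumping lemma gives a decomposition w = xyz where |xy| ≤ p and |y| ≥ 1.
Since the first p symbols of w are all 0's and |xy| ≤ p, y lies entirely in the leading 0-block: y = 0^k for some k with 1 ≤ k ≤ p.
Pump with i = 2: xy^2z = 0^{p+k} 1^p 0^p 1^p, of length 4p+k. Suppose this equals vv. The string starts with 0 and ends with 1, so v does too; thus the boundary between the two copies of v is a 1→0 transition. There is exactly one such transition, at position 2p+k, so |v| = 2p+k and |vv| = 4p+2k ≠ 4p+k since k ≥ 1. So xy^2z ∉ L.
This contradicts the pumping lemma, so L is not regular.

0^{p+k} 1^p 0^p 1^p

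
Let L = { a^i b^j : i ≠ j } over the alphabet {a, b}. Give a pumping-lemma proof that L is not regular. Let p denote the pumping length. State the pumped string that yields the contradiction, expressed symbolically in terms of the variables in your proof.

a^{p+p!} b^{p+p!}

Assume L is regular. Let p be the pumping length given by the pumping lemma.
Choose w = a^p b^{p+p!}. Since p ≠ p+p!, w ∈ L; and |w| ≥ p.
The pumping lemma gives a decomposition w = xyz where |xy| ≤ p and |y| ≥ 1.
The first p characters of w are a's, so xy (and hence y) consists only of a's. Write y = a^k, 1 ≤ k ≤ p.
Since 1 ≤ k ≤ p, k divides p!; set t = 1 + p!/k. Then xy^t z has p + (p!/k)·k = p + p! copies of a. Now the a-count equals the b-count, so i ≠ j fails. So xy^t z = a^{p+p!} b^{p+p!} ∉ L.
This contradicts the pumping lemma, so L is not regular.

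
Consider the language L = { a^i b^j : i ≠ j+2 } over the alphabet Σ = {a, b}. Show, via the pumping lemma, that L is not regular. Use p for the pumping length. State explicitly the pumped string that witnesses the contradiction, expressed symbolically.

a^{p+p!} b^{p+p!-2}

Suppose for contradiction that L is regular, and let p be the pumping length.
Choose w = a^p b^{p+p!-2}. Since p ≠ (p+p!-2)+2 = p+p!, w ∈ L; and |w| ≥ p.
By the pumping lemma, w = xyz with |xy| ≤ p and |y| ≥ 1.
The first p characters of w are a's, so xy (and hence y) consists only of a's. Write y = a^k, 1 ≤ k ≤ p.
Since 1 ≤ k ≤ p, k divides p!; set t = 1 + p!/k. Then xy^t z has p + (p!/k)·k = p + p! copies of a. Now the a-count is p+p! and (b-count)+2 = (p+p!-2)+2 = p+p!, so i ≠ j+2 fails. So xy^t z = a^{p+p!} b^{p+p!-2} ∉ L.
This contradicts the pumping lemma, so L is not regular.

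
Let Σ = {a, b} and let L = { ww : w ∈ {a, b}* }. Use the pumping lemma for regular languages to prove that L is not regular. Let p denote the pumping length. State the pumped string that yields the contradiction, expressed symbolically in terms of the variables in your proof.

a^{p+k} b^p a^p b^p

Toward a contradiction, assume L is regular with pumping length p.
Take w = a^p b^p a^p b^p = uu where u = a^pb^p; then w ∈ L and |w| = 4p ≥ p.
Write w = xyz as guaranteed by the lemma, with |xy| ≤ p and y is nonempty.
The first p characters of w are a's, so xy (and hence y) consists only of a's. Write y = a^k, 1 ≤ k ≤ p.
Pump with i = 2: xy^2z = a^{p+k} b^p a^p b^p, of length 4p+k. Suppose this equals vv. The string starts with a and ends with b, so v does too; thus the boundary between the two copies of v is a b→a transition. There is exactly one such transition, at position 2p+k, so |v| = 2p+k and |vv| = 4p+2k ≠ 4p+k since k ≥ 1. So xy^2z ∉ L.
This is a contradiction; hence L is not regular.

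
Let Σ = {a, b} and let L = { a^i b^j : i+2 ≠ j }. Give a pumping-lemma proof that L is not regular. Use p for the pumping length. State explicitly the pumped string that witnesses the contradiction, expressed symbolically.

Assume L is regular; let p be its pumping constant.
Choose w = a^p b^{p+p!+2}. Since p ≠ (p+p!+2)-2 = p+p!, w ∈ L; and |w| ≥ p.
By the pumping lemma, w = xyz with |xy| ≤ p and y is nonempty.
The first p characters of w are a's, so xy (and hence y) consists only of a's. Write y = a^k, 1 ≤ k ≤ p.
Since 1 ≤ k ≤ p, k divides p!; set t = 1 + p!/k. Then xy^t z has p + (p!/k)·k = p + p! copies of a. Now the a-count is p+p! and (b-count)-2 = (p+p!+2)-2 = p+p!, so i+2 ≠ j fails. So xy^t z = a^{p+p!} b^{p+p!+2} ∉ L.
This contradicts the pumping lemma, so L is not regular.

a^{p+p!} b^{p+p!+2}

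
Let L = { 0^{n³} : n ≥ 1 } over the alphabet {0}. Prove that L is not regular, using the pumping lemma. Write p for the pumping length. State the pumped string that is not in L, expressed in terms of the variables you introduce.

Assume L is regular; let p be its pumping constant.
Take w = 0^{p³} ∈ L with |w| = p³ ≥ p.
By the pumping lemma, w = xyz with |xy| ≤ p and |y| > 0.
Then y = 0^k for some k with 1 ≤ k ≤ p.
Pump with i = 2: xy^2z = 0^{p³+k}. Since 1 ≤ k ≤ p, p³ < p³+k ≤ p³+p < p³+3p²+3p+1 = (p+1)³, so p³+k is not a perfect cube. So xy^2z ∉ L.
Contradiction. Therefore L is not regular.

0^{p³+k}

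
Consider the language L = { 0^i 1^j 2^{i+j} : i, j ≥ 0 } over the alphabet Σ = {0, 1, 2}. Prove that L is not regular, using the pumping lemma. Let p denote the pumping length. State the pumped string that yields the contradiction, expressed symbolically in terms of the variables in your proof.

Toward a contradiction, assume L is regular with pumping length p.
Take w = 0^p 1^p 2^{2p} ∈ L (with i=j=p, i+j=2p), |w| = 4p ≥ p.
By the pumping lemma, w = xyz with |xy| ≤ p and |y| > 0.
Because |xy| ≤ p and w begins with p copies of 0, we have y = 0^k with 1 ≤ k ≤ p.
Consider xy^2z = 0^{p+k} 1^p 2^{2p}. Now the 0- and 1-counts sum to 2p+k, but the 2-count is 2p ≠ 2p+k. So xy^2z ∉ L.
This contradicts the pumping lemma, so L is not regular.

0^{p+k} 1^p 2^{2p}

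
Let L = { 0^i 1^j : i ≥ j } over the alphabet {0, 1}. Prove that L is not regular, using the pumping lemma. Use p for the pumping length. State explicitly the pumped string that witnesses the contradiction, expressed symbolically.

0^{p-k} 1^p

Assume L is regular; let p be its pumping constant.
Choose w = 0^p 1^p ∈ L, with |w| = 2p ≥ p.
Write w = xyz as guaranteed by the lemma, with |xy| ≤ p and |y| > 0.
The first p characters of w are 0's, so xy (and hence y) consists only of 0's. Write y = 0^k, 1 ≤ k ≤ p.
Consider xy^0z = xz = 0^{p-k} 1^p. Since k ≥ 1, the 0-count p-k is less than p, so i ≥ j fails; thus xz ∉ L.
This is a contradiction; hence L is not regular.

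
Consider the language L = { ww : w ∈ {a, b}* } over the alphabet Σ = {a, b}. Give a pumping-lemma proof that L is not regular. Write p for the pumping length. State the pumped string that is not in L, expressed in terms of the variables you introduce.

Assume L is regular; let p be its pumping constant.
Take w = a^p b^p a^p b^p = uu where u = a^pb^p; then w ∈ L and |w| = 4p ≥ p.
The pumping lemma gives a decomposition w = xyz where |xy| ≤ p and |y| > 0.
The first p characters of w are a's, so xy (and hence y) consists only of a's. Write y = a^k, 1 ≤ k ≤ p.
Pump with i = 2: xy^2z = a^{p+k} b^p a^p b^p, of length 4p+k. Suppose this equals vv. The string starts with a and ends with b, so v does too; thus the boundary between the two copies of v is a b→a transition. There is exactly one such transition, at position 2p+k, so |v| = 2p+k and |vv| = 4p+2k ≠ 4p+k since k ≥ 1. So xy^2z ∉ L.
This is a contradiction; hence L is not regular.

a^{p+k} b^p a^p b^p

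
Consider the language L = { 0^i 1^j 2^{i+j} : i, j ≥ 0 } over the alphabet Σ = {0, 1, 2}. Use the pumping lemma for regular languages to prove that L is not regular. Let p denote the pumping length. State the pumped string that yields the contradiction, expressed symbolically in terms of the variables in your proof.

0^{p+k} 1^p 2^{2p}

Assume L is regular. Let p be the pumping length given by the pumping lemma.
Take w = 0^p 1^p 2^{2p} ∈ L (with i=j=p, i+j=2p), |w| = 4p ≥ p.
The pumping lemma gives a decomposition w = xyz where |xy| ≤ p and y is nonempty.
The first p characters of w are 0's, so xy (and hence y) consists only of 0's. Write y = 0^k, 1 ≤ k ≤ p.
Consider xy^2z = 0^{p+k} 1^p 2^{2p}. Now the 0- and 1-counts sum to 2p+k, but the 2-count is 2p ≠ 2p+k. So xy^2z ∉ L.
Contradiction. Therefore L is not regular.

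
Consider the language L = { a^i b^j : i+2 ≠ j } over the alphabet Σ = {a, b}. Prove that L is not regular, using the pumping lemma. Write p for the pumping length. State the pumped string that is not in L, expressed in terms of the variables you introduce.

a^{p+p!} b^{p+p!+2}

Assume L is regular; let p be its pumping constant.
Choose w = a^p b^{p+p!+2}. Since p ≠ (p+p!+2)-2 = p+p!, w ∈ L; and |w| ≥ p.
The pumping lemma gives a decomposition w = xyz where |xy| ≤ p and |y| > 0.
Because |xy| ≤ p and w begins with p copies of a, we have y = a^k with 1 ≤ k ≤ p.
Since 1 ≤ k ≤ p, k divides p!; set t = 1 + p!/k. Then xy^t z has p + (p!/k)·k = p + p! copies of a. Now the a-count is p+p! and (b-count)-2 = (p+p!+2)-2 = p+p!, so i+2 ≠ j fails. So xy^t z = a^{p+p!} b^{p+p!+2} ∉ L.
This is a contradiction; hence L is not regular.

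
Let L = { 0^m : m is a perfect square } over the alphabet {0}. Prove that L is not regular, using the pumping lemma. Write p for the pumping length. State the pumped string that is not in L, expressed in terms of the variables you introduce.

0^{p²+k}

Assume L is regular. Let p be the pumping length given by the pumping lemma.
Take w = 0^{p²} ∈ L with |w| = p² ≥ p.
Write w = xyz as guaranteed by the lemma, with |xy| ≤ p and |y| > 0.
Then y = 0^k for some k with 1 ≤ k ≤ p.
Pump with i = 2: xy^2z = 0^{p²+k}. Since 1 ≤ k ≤ p, p² < p²+k ≤ p²+p < (p+1)², so p²+k lies strictly between consecutive squares and is not a perfect square. So xy^2z ∉ L.
This contradicts the pumping lemma, so L is not regular.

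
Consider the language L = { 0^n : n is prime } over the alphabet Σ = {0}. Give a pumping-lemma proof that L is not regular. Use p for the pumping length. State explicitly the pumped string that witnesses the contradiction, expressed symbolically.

Assume L is regular; let p be its pumping constant.
Let q be a prime with q ≥ p+2 (infinitely many primes exist), and take w = 0^q ∈ L with |w| = q ≥ p.
By the pumping lemma, w = xyz with |xy| ≤ p and y is nonempty.
Then y = 0^k for some k with 1 ≤ k ≤ p.
Since 1 ≤ k ≤ p, |xz| = q-k. Pump with i = q+1: |xy^{q+1}z| = (q-k)+(q+1)k = q+qk = q(1+k), which is composite (both factors ≥ 2). So xy^{q+1}z = 0^{q(1+k)} ∉ L.
This is a contradiction; hence L is not regular.

0^{q(1+k)}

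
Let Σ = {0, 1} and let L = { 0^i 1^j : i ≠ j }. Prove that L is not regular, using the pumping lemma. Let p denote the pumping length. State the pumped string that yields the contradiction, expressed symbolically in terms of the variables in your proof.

Suppose for contradiction that L is regular, and let p be the pumping length.
Choose w = 0^p 1^{p+p!}. Since p ≠ p+p!, w ∈ L; and |w| ≥ p.
Write w = xyz as guaranteed by the lemma, with |xy| ≤ p and |y| ≥ 1.
Since the first p symbols of w are all 0's and |xy| ≤ p, y lies entirely in the leading 0-block: y = 0^k for some k with 1 ≤ k ≤ p.
Since 1 ≤ k ≤ p, k divides p!; set t = 1 + p!/k. Then xy^t z has p + (p!/k)·k = p + p! copies of 0. Now the 0-count equals the 1-count, so i ≠ j fails. So xy^t z = 0^{p+p!} 1^{p+p!} ∉ L.
This contradicts the pumping lemma, so L is not regular.

0^{p+p!} 1^{p+p!}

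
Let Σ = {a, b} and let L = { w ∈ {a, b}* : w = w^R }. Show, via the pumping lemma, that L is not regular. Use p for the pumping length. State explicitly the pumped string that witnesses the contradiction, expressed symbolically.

a^{p+k} b a^p

Suppose for contradiction that L is regular, and let p be the pumping length.
Take w = a^p b a^p, a palindrome of length 2p+1 ≥ p.
The pumping lemma gives a decomposition w = xyz where |xy| ≤ p and |y| ≥ 1.
Because |xy| ≤ p and w begins with p copies of a, we have y = a^k with 1 ≤ k ≤ p.
Pump with i = 2: xy^2z = a^{p+k} b a^p. Its reverse is a^p b a^{p+k}, which differs from xy^2z since k ≥ 1. So xy^2z is not a palindrome and xy^2z ∉ L.
This contradicts the pumping lemma, so L is not regular.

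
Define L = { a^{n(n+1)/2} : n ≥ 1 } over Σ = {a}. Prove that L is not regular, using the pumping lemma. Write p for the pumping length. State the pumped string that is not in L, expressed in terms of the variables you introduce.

Assume L is regular. Let p be the pumping length given by the pumping lemma.
Take w = a^{p(p+1)/2} ∈ L with |w| = p(p+1)/2 ≥ p.
Write w = xyz as guaranteed by the lemma, with |xy| ≤ p and |y| ≥ 1.
Then y = a^k for some k with 1 ≤ k ≤ p.
Pump with i = 2: xy^2z = a^{p(p+1)/2+k}. Since 1 ≤ k ≤ p, p(p+1)/2 < p(p+1)/2+k ≤ p(p+1)/2+p < (p+1)(p+2)/2, so p(p+1)/2+k is strictly between consecutive triangular numbers. So xy^2z ∉ L.
This contradicts the pumping lemma, so L is not regular.

a^{p(p+1)/2+k}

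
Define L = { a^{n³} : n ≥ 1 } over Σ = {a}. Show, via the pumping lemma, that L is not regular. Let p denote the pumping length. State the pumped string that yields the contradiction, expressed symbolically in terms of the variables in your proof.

Assume L is regular; let p be its pumping constant.
Take w = a^{p³} ∈ L with |w| = p³ ≥ p.
The pumping lemma gives a decomposition w = xyz where |xy| ≤ p and y is nonempty.
Then y = a^k for some k with 1 ≤ k ≤ p.
Pump with i = 2: xy^2z = a^{p³+k}. Since 1 ≤ k ≤ p, p³ < p³+k ≤ p³+p < p³+3p²+3p+1 = (p+1)³, so p³+k is not a perfect cube. So xy^2z ∉ L.
This is a contradiction; hence L is not regular.

a^{p³+k}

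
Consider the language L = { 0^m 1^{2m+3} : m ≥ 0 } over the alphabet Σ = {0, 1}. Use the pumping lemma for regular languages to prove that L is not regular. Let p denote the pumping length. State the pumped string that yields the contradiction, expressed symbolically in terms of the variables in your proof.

0^{p+k} 1^{2p+3}

Assume L is regular. Let p be the pumping length given by the pumping lemma.
Take w = 0^p 1^{2p+3}. Then w ∈ L and |w| = 3p+3 ≥ p.
The pumping lemma gives a decomposition w = xyz where |xy| ≤ p and |y| ≥ 1.
Because |xy| ≤ p and w begins with p copies of 0, we have y = 0^k with 1 ≤ k ≤ p.
Pump with i = 2: xy^2z = 0^{p+k} 1^{2p+3}. For this to lie in L we would need 2p+3 = 2(p+k)+3, which forces k = 0. But k ≥ 1, so xy^2z ∉ L.
This is a contradiction; hence L is not regular.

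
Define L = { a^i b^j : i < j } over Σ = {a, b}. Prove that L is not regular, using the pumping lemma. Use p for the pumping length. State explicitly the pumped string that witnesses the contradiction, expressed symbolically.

a^{p+k} b^{p+1}

Assume L is regular. Let p be the pumping length given by the pumping lemma.
Choose w = a^p b^{p+1} ∈ L, with |w| = 2p+1 ≥ p.
By the pumping lemma, w = xyz with |xy| ≤ p and y is nonempty.
Since the first p symbols of w are all a's and |xy| ≤ p, y lies entirely in the leading a-block: y = a^k for some k with 1 ≤ k ≤ p.
Consider xy^2z = a^{p+k} b^{p+1}. Since k ≥ 1, the a-count p+k is at least p+1, so i < j fails; thus xy^2z ∉ L.
This contradicts the pumping lemma, so L is not regular.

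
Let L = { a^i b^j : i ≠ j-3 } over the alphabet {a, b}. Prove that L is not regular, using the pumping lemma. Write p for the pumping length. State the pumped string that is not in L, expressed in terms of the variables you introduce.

Toward a contradiction, assume L is regular with pumping length p.
Choose w = a^p b^{p+p!+3}. Since p ≠ (p+p!+3)-3 = p+p!, w ∈ L; and |w| ≥ p.
By the pumping lemma, w = xyz with |xy| ≤ p and y is nonempty.
The first p characters of w are a's, so xy (and hence y) consists only of a's. Write y = a^k, 1 ≤ k ≤ p.
Since 1 ≤ k ≤ p, k divides p!; set t = 1 + p!/k. Then xy^t z has p + (p!/k)·k = p + p! copies of a. Now the a-count is p+p! and (b-count)-3 = (p+p!+3)-3 = p+p!, so i ≠ j-3 fails. So xy^t z = a^{p+p!} b^{p+p!+3} ∉ L.
This is a contradiction; hence L is not regular.

a^{p+p!} b^{p+p!+3}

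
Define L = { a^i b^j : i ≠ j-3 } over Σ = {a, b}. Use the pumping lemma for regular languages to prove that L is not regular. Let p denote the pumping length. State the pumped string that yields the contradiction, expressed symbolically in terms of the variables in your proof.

a^{p+p!} b^{p+p!+3}

Toward a contradiction, assume L is regular with pumping length p.
Choose w = a^p b^{p+p!+3}. Since p ≠ (p+p!+3)-3 = p+p!, w ∈ L; and |w| ≥ p.
By the pumping lemma, w = xyz with |xy| ≤ p and y is nonempty.
Since the first p symbols of w are all a's and |xy| ≤ p, y lies entirely in the leading a-block: y = a^k for some k with 1 ≤ k ≤ p.
Since 1 ≤ k ≤ p, k divides p!; set t = 1 + p!/k. Then xy^t z has p + (p!/k)·k = p + p! copies of a. Now the a-count is p+p! and (b-count)-3 = (p+p!+3)-3 = p+p!, so i ≠ j-3 fails. So xy^t z = a^{p+p!} b^{p+p!+3} ∉ L.
Contradiction. Therefore L is not regular.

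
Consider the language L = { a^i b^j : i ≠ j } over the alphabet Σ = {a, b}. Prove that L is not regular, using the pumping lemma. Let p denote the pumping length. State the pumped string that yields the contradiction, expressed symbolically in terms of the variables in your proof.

Suppose for contradiction that L is regular, and let p be the pumping length.
Choose w = a^p b^{p+p!}. Since p ≠ p+p!, w ∈ L; and |w| ≥ p.
Write w = xyz as guaranteed by the lemma, with |xy| ≤ p and |y| > 0.
Since the first p symbols of w are all a's and |xy| ≤ p, y lies entirely in the leading a-block: y = a^k for some k with 1 ≤ k ≤ p.
Since 1 ≤ k ≤ p, k divides p!; set t = 1 + p!/k. Then xy^t z has p + (p!/k)·k = p + p! copies of a. Now the a-count equals the b-count, so i ≠ j fails. So xy^t z = a^{p+p!} b^{p+p!} ∉ L.
This contradicts the pumping lemma, so L is not regular.

a^{p+p!} b^{p+p!}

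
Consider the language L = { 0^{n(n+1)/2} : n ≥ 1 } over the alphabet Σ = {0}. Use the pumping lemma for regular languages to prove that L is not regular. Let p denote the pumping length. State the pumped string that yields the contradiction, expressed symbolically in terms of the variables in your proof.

Assume L is regular. Let p be the pumping length given by the pumping lemma.
Take w = 0^{p(p+1)/2} ∈ L with |w| = p(p+1)/2 ≥ p.
By the pumping lemma, w = xyz with |xy| ≤ p and y is nonempty.
Then y = 0^k for some k with 1 ≤ k ≤ p.
Pump with i = 2: xy^2z = 0^{p(p+1)/2+k}. Since 1 ≤ k ≤ p, p(p+1)/2 < p(p+1)/2+k ≤ p(p+1)/2+p < (p+1)(p+2)/2, so p(p+1)/2+k is strictly between consecutive triangular numbers. So xy^2z ∉ L.
This is a contradiction; hence L is not regular.

0^{p(p+1)/2+k}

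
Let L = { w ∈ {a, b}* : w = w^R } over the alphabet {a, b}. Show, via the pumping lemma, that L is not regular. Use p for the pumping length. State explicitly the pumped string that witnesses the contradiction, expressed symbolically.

Assume L is regular. Let p be the pumping length given by the pumping lemma.
Take w = a^p b a^p, a palindrome of length 2p+1 ≥ p.
Write w = xyz as guaranteed by the lemma, with |xy| ≤ p and |y| > 0.
Since the first p symbols of w are all a's and |xy| ≤ p, y lies entirely in the leading a-block: y = a^k for some k with 1 ≤ k ≤ p.
Pump with i = 2: xy^2z = a^{p+k} b a^p. Its reverse is a^p b a^{p+k}, which differs from xy^2z since k ≥ 1. So xy^2z is not a palindrome and xy^2z ∉ L.
This is a contradiction; hence L is not regular.

a^{p+k} b a^p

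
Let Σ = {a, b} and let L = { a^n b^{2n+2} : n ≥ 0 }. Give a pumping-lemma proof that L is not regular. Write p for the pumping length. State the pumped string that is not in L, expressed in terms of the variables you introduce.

Suppose for contradiction that L is regular, and let p be the pumping length.
Choose w = a^p b^{2p+2}, which is in L with |w| = 3p+2 ≥ p.
The pumping lemma gives a decomposition w = xyz where |xy| ≤ p and |y| ≥ 1.
Since the first p symbols of w are all a's and |xy| ≤ p, y lies entirely in the leading a-block: y = a^k for some k with 1 ≤ k ≤ p.
Pump with i = 2: xy^2z = a^{p+k} b^{2p+2}. For this to lie in L we would need 2p+2 = 2(p+k)+2, which forces k = 0. But k ≥ 1, so xy^2z ∉ L.
This contradicts the pumping lemma, so L is not regular.

a^{p+k} b^{2p+2}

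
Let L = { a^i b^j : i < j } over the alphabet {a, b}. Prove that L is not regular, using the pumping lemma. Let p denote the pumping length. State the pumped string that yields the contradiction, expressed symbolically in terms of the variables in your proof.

a^{p+k} b^{p+1}

Suppose for contradiction that L is regular, and let p be the pumping length.
Choose w = a^p b^{p+1} ∈ L, with |w| = 2p+1 ≥ p.
Write w = xyz as guaranteed by the lemma, with |xy| ≤ p and |y| ≥ 1.
Since the first p symbols of w are all a's and |xy| ≤ p, y lies entirely in the leading a-block: y = a^k for some k with 1 ≤ k ≤ p.
Consider xy^2z = a^{p+k} b^{p+1}. Since k ≥ 1, the a-count p+k is at least p+1, so i < j fails; thus xy^2z ∉ L.
Contradiction. Therefore L is not regular.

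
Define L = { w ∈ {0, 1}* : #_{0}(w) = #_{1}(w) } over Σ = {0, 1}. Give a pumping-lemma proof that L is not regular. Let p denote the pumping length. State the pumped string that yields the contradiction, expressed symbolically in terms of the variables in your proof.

Assume L is regular; let p be its pumping constant.
Choose w = 0^p 1^p ∈ L with |w| = 2p ≥ p.
The pumping lemma gives a decomposition w = xyz where |xy| ≤ p and |y| > 0.
The first p characters of w are 0's, so xy (and hence y) consists only of 0's. Write y = 0^k, 1 ≤ k ≤ p.
Pump with i = 2: xy^2z = 0^{p+k} 1^p has p+k occurrences of 0 but only p of 1. Since k ≥ 1 the counts differ, so xy^2z ∉ L.
This contradicts the pumping lemma, so L is not regular.

0^{p+k} 1^p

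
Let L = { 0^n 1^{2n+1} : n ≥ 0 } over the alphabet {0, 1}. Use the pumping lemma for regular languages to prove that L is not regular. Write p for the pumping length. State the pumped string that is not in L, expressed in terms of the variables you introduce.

0^{p+k} 1^{2p+1}

Assume L is regular; let p be its pumping constant.
Take w = 0^p 1^{2p+1}. Then w ∈ L and |w| = 3p+1 ≥ p.
Write w = xyz as guaranteed by the lemma, with |xy| ≤ p and |y| > 0.
The first p characters of w are 0's, so xy (and hence y) consists only of 0's. Write y = 0^k, 1 ≤ k ≤ p.
Pump with i = 2: xy^2z = 0^{p+k} 1^{2p+1}. For this to lie in L we would need 2p+1 = 2(p+k)+1, which forces k = 0. But k ≥ 1, so xy^2z ∉ L.
This contradicts the pumping lemma, so L is not regular.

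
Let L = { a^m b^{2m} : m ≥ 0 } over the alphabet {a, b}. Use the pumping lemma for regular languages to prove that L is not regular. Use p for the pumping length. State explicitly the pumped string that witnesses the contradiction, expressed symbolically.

Assume L is regular; let p be its pumping constant.
Choose w = a^p b^{2p}, which is in L with |w| = 3p ≥ p.
By the pumping lemma, w = xyz with |xy| ≤ p and y is nonempty.
Since the first p symbols of w are all a's and |xy| ≤ p, y lies entirely in the leading a-block: y = a^k for some k with 1 ≤ k ≤ p.
Pump with i = 2: xy^2z = a^{p+k} b^{2p}. For this to lie in L we would need 2p = 2(p+k), which forces k = 0. But k ≥ 1, so xy^2z ∉ L.
This contradicts the pumping lemma, so L is not regular.

a^{p+k} b^{2p}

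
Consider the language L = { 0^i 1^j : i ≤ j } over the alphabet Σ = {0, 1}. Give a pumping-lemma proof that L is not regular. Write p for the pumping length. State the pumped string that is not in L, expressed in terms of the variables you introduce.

Assume L is regular; let p be its pumping constant.
Choose w = 0^p 1^p ∈ L, with |w| = 2p ≥ p.
By the pumping lemma, w = xyz with |xy| ≤ p and |y| > 0.
The first p characters of w are 0's, so xy (and hence y) consists only of 0's. Write y = 0^k, 1 ≤ k ≤ p.
Consider xy^2z = 0^{p+k} 1^p. Since k ≥ 1, the 0-count p+k exceeds the 1-count p, so i ≤ j fails; thus xy^2z ∉ L.
Contradiction. Therefore L is not regular.

0^{p+k} 1^p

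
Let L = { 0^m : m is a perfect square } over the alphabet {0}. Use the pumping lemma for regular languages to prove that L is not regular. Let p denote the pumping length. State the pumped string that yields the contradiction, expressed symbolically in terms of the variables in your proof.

Suppose for contradiction that L is regular, and let p be the pumping length.
Take w = 0^{p²} ∈ L with |w| = p² ≥ p.
Write w = xyz as guaranteed by the lemma, with |xy| ≤ p and y is nonempty.
Then y = 0^k for some k with 1 ≤ k ≤ p.
Pump with i = 2: xy^2z = 0^{p²+k}. Since 1 ≤ k ≤ p, p² < p²+k ≤ p²+p < (p+1)², so p²+k lies strictly between consecutive squares and is not a perfect square. So xy^2z ∉ L.
This is a contradiction; hence L is not regular.

0^{p²+k}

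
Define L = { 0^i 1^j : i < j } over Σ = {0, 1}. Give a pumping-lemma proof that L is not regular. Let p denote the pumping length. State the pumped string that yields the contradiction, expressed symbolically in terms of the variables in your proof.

Assume L is regular; let p be its pumping constant.
Choose w = 0^p 1^{p+1} ∈ L, with |w| = 2p+1 ≥ p.
Write w = xyz as guaranteed by the lemma, with |xy| ≤ p and y is nonempty.
Because |xy| ≤ p and w begins with p copies of 0, we have y = 0^k with 1 ≤ k ≤ p.
Consider xy^2z = 0^{p+k} 1^{p+1}. Since k ≥ 1, the 0-count p+k is at least p+1, so i < j fails; thus xy^2z ∉ L.
Contradiction. Therefore L is not regular.

0^{p+k} 1^{p+1}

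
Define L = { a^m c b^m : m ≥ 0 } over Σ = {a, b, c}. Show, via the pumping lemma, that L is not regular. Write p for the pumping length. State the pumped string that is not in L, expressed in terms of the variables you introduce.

a^{p+k} c b^p

Toward a contradiction, assume L is regular with pumping length p.
Take w = a^p c b^p ∈ L with |w| = 2p+1 ≥ p.
The pumping lemma gives a decomposition w = xyz where |xy| ≤ p and y is nonempty.
Since the first p symbols of w are all a's and |xy| ≤ p, y lies entirely in the leading a-block: y = a^k for some k with 1 ≤ k ≤ p.
Pump with i = 2: xy^2z = a^{p+k} c b^p, which would require p+k = p. But k ≥ 1, so xy^2z ∉ L.
This contradicts the pumping lemma, so L is not regular.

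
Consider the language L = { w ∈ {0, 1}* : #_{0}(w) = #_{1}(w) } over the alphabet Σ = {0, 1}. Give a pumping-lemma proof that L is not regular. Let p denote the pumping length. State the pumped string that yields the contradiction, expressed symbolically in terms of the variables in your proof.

Toward a contradiction, assume L is regular with pumping length p.
Choose w = 0^p 1^p ∈ L with |w| = 2p ≥ p.
By the pumping lemma, w = xyz with |xy| ≤ p and y is nonempty.
The first p characters of w are 0's, so xy (and hence y) consists only of 0's. Write y = 0^k, 1 ≤ k ≤ p.
Pump with i = 2: xy^2z = 0^{p+k} 1^p has p+k occurrences of 0 but only p of 1. Since k ≥ 1 the counts differ, so xy^2z ∉ L.
This is a contradiction; hence L is not regular.

0^{p+k} 1^p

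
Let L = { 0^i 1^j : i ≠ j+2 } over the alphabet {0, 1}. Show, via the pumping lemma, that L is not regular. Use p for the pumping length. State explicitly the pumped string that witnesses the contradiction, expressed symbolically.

0^{p+p!} 1^{p+p!-2}

Toward a contradiction, assume L is regular with pumping length p.
Choose w = 0^p 1^{p+p!-2}. Since p ≠ (p+p!-2)+2 = p+p!, w ∈ L; and |w| ≥ p.
The pumping lemma gives a decomposition w = xyz where |xy| ≤ p and |y| > 0.
Because |xy| ≤ p and w begins with p copies of 0, we have y = 0^k with 1 ≤ k ≤ p.
Since 1 ≤ k ≤ p, k divides p!; set t = 1 + p!/k. Then xy^t z has p + (p!/k)·k = p + p! copies of 0. Now the 0-count is p+p! and (1-count)+2 = (p+p!-2)+2 = p+p!, so i ≠ j+2 fails. So xy^t z = 0^{p+p!} 1^{p+p!-2} ∉ L.
This contradicts the pumping lemma, so L is not regular.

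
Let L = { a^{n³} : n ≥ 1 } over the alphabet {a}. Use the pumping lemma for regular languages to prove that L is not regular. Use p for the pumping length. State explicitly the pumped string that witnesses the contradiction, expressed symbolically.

a^{p³+k}

Assume L is regular; let p be its pumping constant.
Take w = a^{p³} ∈ L with |w| = p³ ≥ p.
By the pumping lemma, w = xyz with |xy| ≤ p and |y| ≥ 1.
Then y = a^k for some k with 1 ≤ k ≤ p.
Pump with i = 2: xy^2z = a^{p³+k}. Since 1 ≤ k ≤ p, p³ < p³+k ≤ p³+p < p³+3p²+3p+1 = (p+1)³, so p³+k is not a perfect cube. So xy^2z ∉ L.
This is a contradiction; hence L is not regular.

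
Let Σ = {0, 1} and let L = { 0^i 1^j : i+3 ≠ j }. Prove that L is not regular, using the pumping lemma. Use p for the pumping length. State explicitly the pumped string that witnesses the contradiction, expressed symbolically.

0^{p+p!} 1^{p+p!+3}

Suppose for contradiction that L is regular, and let p be the pumping length.
Choose w = 0^p 1^{p+p!+3}. Since p ≠ (p+p!+3)-3 = p+p!, w ∈ L; and |w| ≥ p.
Write w = xyz as guaranteed by the lemma, with |xy| ≤ p and y is nonempty.
Since the first p symbols of w are all 0's and |xy| ≤ p, y lies entirely in the leading 0-block: y = 0^k for some k with 1 ≤ k ≤ p.
Since 1 ≤ k ≤ p, k divides p!; set t = 1 + p!/k. Then xy^t z has p + (p!/k)·k = p + p! copies of 0. Now the 0-count is p+p! and (1-count)-3 = (p+p!+3)-3 = p+p!, so i+3 ≠ j fails. So xy^t z = 0^{p+p!} 1^{p+p!+3} ∉ L.
Contradiction. Therefore L is not regular.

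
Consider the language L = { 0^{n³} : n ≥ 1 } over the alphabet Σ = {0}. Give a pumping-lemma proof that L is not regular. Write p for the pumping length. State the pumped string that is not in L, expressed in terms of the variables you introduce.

0^{p³+k}

Assume L is regular; let p be its pumping constant.
Take w = 0^{p³} ∈ L with |w| = p³ ≥ p.
The pumping lemma gives a decomposition w = xyz where |xy| ≤ p and |y| ≥ 1.
Then y = 0^k for some k with 1 ≤ k ≤ p.
Pump with i = 2: xy^2z = 0^{p³+k}. Since 1 ≤ k ≤ p, p³ < p³+k ≤ p³+p < p³+3p²+3p+1 = (p+1)³, so p³+k is not a perfect cube. So xy^2z ∉ L.
This is a contradiction; hence L is not regular.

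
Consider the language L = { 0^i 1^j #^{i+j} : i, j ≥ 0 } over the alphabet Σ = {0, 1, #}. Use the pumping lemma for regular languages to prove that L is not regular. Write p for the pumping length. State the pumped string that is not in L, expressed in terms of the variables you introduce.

0^{p+k} 1^p #^{2p}

Assume L is regular; let p be its pumping constant.
Take w = 0^p 1^p #^{2p} ∈ L (with i=j=p, i+j=2p), |w| = 4p ≥ p.
By the pumping lemma, w = xyz with |xy| ≤ p and y is nonempty.
Since the first p symbols of w are all 0's and |xy| ≤ p, y lies entirely in the leading 0-block: y = 0^k for some k with 1 ≤ k ≤ p.
Consider xy^2z = 0^{p+k} 1^p #^{2p}. Now the 0- and 1-counts sum to 2p+k, but the #-count is 2p ≠ 2p+k. So xy^2z ∉ L.
This is a contradiction; hence L is not regular.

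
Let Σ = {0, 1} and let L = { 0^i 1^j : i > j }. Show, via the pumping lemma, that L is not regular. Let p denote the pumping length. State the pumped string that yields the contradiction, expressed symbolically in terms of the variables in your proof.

0^{p+1-k} 1^p

Toward a contradiction, assume L is regular with pumping length p.
Choose w = 0^{p+1} 1^p ∈ L, with |w| = 2p+1 ≥ p.
By the pumping lemma, w = xyz with |xy| ≤ p and y is nonempty.
Because |xy| ≤ p and w begins with p copies of 0, we have y = 0^k with 1 ≤ k ≤ p.
Consider xy^0z = xz = 0^{p+1-k} 1^p. Since k ≥ 1, the 0-count p+1-k is at most p, so i > j fails; thus xz ∉ L.
This contradicts the pumping lemma, so L is not regular.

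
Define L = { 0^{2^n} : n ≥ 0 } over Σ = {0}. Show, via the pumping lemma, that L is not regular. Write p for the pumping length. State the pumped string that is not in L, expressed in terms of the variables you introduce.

0^{2^p+k}

Assume L is regular. Let p be the pumping length given by the pumping lemma.
Take w = 0^{2^p} ∈ L with |w| = 2^p ≥ p.
Write w = xyz as guaranteed by the lemma, with |xy| ≤ p and |y| ≥ 1.
Then y = 0^k for some k with 1 ≤ k ≤ p.
Pump with i = 2: xy^2z = 0^{2^p+k}. Since 1 ≤ k ≤ p < 2^p, we have 2^p < 2^p+k < 2^{p+1}, so 2^p+k is not a power of 2. So xy^2z ∉ L.
This is a contradiction; hence L is not regular.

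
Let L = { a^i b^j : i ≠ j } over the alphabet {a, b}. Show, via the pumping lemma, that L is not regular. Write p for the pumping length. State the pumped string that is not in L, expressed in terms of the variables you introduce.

a^{p+p!} b^{p+p!}

Assume L is regular. Let p be the pumping length given by the pumping lemma.
Choose w = a^p b^{p+p!}. Since p ≠ p+p!, w ∈ L; and |w| ≥ p.
By the pumping lemma, w = xyz with |xy| ≤ p and |y| > 0.
The first p characters of w are a's, so xy (and hence y) consists only of a's. Write y = a^k, 1 ≤ k ≤ p.
Since 1 ≤ k ≤ p, k divides p!; set t = 1 + p!/k. Then xy^t z has p + (p!/k)·k = p + p! copies of a. Now the a-count equals the b-count, so i ≠ j fails. So xy^t z = a^{p+p!} b^{p+p!} ∉ L.
This contradicts the pumping lemma, so L is not regular.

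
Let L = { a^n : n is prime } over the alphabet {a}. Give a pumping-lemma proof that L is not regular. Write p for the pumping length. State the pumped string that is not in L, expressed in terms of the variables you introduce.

Suppose for contradiction that L is regular, and let p be the pumping length.
Let q be a prime with q ≥ p+2 (infinitely many primes exist), and take w = a^q ∈ L with |w| = q ≥ p.
By the pumping lemma, w = xyz with |xy| ≤ p and y is nonempty.
Then y = a^k for some k with 1 ≤ k ≤ p.
Since 1 ≤ k ≤ p, |xz| = q-k. Pump with i = q+1: |xy^{q+1}z| = (q-k)+(q+1)k = q+qk = q(1+k), which is composite (both factors ≥ 2). So xy^{q+1}z = a^{q(1+k)} ∉ L.
This is a contradiction; hence L is not regular.

a^{q(1+k)}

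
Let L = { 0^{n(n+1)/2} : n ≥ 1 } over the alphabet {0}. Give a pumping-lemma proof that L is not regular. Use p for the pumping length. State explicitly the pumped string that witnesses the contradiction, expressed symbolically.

0^{p(p+1)/2+k}

Suppose for contradiction that L is regular, and let p be the pumping length.
Take w = 0^{p(p+1)/2} ∈ L with |w| = p(p+1)/2 ≥ p.
The pumping lemma gives a decomposition w = xyz where |xy| ≤ p and y is nonempty.
Then y = 0^k for some k with 1 ≤ k ≤ p.
Pump with i = 2: xy^2z = 0^{p(p+1)/2+k}. Since 1 ≤ k ≤ p, p(p+1)/2 < p(p+1)/2+k ≤ p(p+1)/2+p < (p+1)(p+2)/2, so p(p+1)/2+k is strictly between consecutive triangular numbers. So xy^2z ∉ L.
This is a contradiction; hence L is not regular.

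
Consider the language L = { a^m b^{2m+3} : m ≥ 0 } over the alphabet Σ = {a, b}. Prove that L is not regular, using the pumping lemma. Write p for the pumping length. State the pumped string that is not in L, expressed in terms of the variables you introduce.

a^{p+k} b^{2p+3}

Suppose for contradiction that L is regular, and let p be the pumping length.
Take w = a^p b^{2p+3}. Then w ∈ L and |w| = 3p+3 ≥ p.
The pumping lemma gives a decomposition w = xyz where |xy| ≤ p and |y| ≥ 1.
Since the first p symbols of w are all a's and |xy| ≤ p, y lies entirely in the leading a-block: y = a^k for some k with 1 ≤ k ≤ p.
Pump with i = 2: xy^2z = a^{p+k} b^{2p+3}. For this to lie in L we would need 2p+3 = 2(p+k)+3, which forces k = 0. But k ≥ 1, so xy^2z ∉ L.
This is a contradiction; hence L is not regular.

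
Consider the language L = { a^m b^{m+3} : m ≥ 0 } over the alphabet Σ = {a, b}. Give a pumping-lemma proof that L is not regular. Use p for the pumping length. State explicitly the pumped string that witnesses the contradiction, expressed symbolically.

a^{p+k} b^{p+3}

Toward a contradiction, assume L is regular with pumping length p.
Take w = a^p b^{p+3}. Then w ∈ L and |w| = 2p+3 ≥ p.
Write w = xyz as guaranteed by the lemma, with |xy| ≤ p and |y| ≥ 1.
Since the first p symbols of w are all a's and |xy| ≤ p, y lies entirely in the leading a-block: y = a^k for some k with 1 ≤ k ≤ p.
Pump with i = 2: xy^2z = a^{p+k} b^{p+3}. For this to lie in L we would need p+3 = (p+k)+3, which forces k = 0. But k ≥ 1, so xy^2z ∉ L.
This is a contradiction; hence L is not regular.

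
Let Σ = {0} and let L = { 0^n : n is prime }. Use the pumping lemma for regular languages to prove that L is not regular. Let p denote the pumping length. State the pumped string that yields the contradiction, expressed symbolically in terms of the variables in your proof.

Assume L is regular; let p be its pumping constant.
Let q be a prime with q ≥ p+2 (infinitely many primes exist), and take w = 0^q ∈ L with |w| = q ≥ p.
By the pumping lemma, w = xyz with |xy| ≤ p and |y| ≥ 1.
Then y = 0^k for some k with 1 ≤ k ≤ p.
Since 1 ≤ k ≤ p, |xz| = q-k. Pump with i = q+1: |xy^{q+1}z| = (q-k)+(q+1)k = q+qk = q(1+k), which is composite (both factors ≥ 2). So xy^{q+1}z = 0^{q(1+k)} ∉ L.
Contradiction. Therefore L is not regular.

0^{q(1+k)}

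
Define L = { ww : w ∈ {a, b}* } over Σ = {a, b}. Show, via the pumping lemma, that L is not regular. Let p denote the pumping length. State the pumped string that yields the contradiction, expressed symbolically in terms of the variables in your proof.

Suppose for contradiction that L is regular, and let p be the pumping length.
Take w = a^p b^p a^p b^p = uu where u = a^pb^p; then w ∈ L and |w| = 4p ≥ p.
Write w = xyz as guaranteed by the lemma, with |xy| ≤ p and y is nonempty.
Since the first p symbols of w are all a's and |xy| ≤ p, y lies entirely in the leading a-block: y = a^k for some k with 1 ≤ k ≤ p.
Pump with i = 2: xy^2z = a^{p+k} b^p a^p b^p, of length 4p+k. Suppose this equals vv. The string starts with a and ends with b, so v does too; thus the boundary between the two copies of v is a b→a transition. There is exactly one such transition, at position 2p+k, so |v| = 2p+k and |vv| = 4p+2k ≠ 4p+k since k ≥ 1. So xy^2z ∉ L.
This contradicts the pumping lemma, so L is not regular.

a^{p+k} b^p a^p b^p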